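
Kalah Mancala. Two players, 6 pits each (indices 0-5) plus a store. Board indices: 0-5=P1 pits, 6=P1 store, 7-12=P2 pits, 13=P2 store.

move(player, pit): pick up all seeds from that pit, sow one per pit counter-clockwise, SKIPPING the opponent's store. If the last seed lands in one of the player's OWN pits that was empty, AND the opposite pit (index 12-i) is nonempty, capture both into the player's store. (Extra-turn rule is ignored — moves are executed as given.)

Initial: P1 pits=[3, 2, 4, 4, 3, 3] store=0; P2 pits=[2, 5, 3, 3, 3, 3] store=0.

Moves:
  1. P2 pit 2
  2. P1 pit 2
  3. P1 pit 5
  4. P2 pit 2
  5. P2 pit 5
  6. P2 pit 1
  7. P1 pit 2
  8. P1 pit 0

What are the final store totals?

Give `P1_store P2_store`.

Move 1: P2 pit2 -> P1=[3,2,4,4,3,3](0) P2=[2,5,0,4,4,4](0)
Move 2: P1 pit2 -> P1=[3,2,0,5,4,4](1) P2=[2,5,0,4,4,4](0)
Move 3: P1 pit5 -> P1=[3,2,0,5,4,0](2) P2=[3,6,1,4,4,4](0)
Move 4: P2 pit2 -> P1=[3,2,0,5,4,0](2) P2=[3,6,0,5,4,4](0)
Move 5: P2 pit5 -> P1=[4,3,1,5,4,0](2) P2=[3,6,0,5,4,0](1)
Move 6: P2 pit1 -> P1=[5,3,1,5,4,0](2) P2=[3,0,1,6,5,1](2)
Move 7: P1 pit2 -> P1=[5,3,0,6,4,0](2) P2=[3,0,1,6,5,1](2)
Move 8: P1 pit0 -> P1=[0,4,1,7,5,0](6) P2=[0,0,1,6,5,1](2)

Answer: 6 2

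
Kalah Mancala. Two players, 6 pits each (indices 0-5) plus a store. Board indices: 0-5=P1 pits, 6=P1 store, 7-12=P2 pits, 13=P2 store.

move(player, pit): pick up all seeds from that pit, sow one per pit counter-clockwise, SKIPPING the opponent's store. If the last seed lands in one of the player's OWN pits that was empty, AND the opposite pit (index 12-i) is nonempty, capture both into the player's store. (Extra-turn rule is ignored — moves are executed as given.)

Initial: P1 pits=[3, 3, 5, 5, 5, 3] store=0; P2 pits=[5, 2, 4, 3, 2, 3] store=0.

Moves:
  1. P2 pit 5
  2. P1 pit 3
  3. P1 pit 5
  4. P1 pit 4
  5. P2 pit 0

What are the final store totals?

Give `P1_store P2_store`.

Answer: 3 2

Derivation:
Move 1: P2 pit5 -> P1=[4,4,5,5,5,3](0) P2=[5,2,4,3,2,0](1)
Move 2: P1 pit3 -> P1=[4,4,5,0,6,4](1) P2=[6,3,4,3,2,0](1)
Move 3: P1 pit5 -> P1=[4,4,5,0,6,0](2) P2=[7,4,5,3,2,0](1)
Move 4: P1 pit4 -> P1=[4,4,5,0,0,1](3) P2=[8,5,6,4,2,0](1)
Move 5: P2 pit0 -> P1=[5,5,5,0,0,1](3) P2=[0,6,7,5,3,1](2)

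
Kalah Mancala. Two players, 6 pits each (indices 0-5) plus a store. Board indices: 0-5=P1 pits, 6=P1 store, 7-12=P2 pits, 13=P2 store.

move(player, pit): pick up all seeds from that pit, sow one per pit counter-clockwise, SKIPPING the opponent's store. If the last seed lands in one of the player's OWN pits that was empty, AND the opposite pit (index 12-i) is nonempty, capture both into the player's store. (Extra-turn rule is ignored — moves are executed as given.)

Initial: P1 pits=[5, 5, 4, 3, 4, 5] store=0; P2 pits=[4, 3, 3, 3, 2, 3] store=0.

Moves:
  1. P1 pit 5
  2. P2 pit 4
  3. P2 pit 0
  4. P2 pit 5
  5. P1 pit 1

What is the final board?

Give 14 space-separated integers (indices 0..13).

Move 1: P1 pit5 -> P1=[5,5,4,3,4,0](1) P2=[5,4,4,4,2,3](0)
Move 2: P2 pit4 -> P1=[5,5,4,3,4,0](1) P2=[5,4,4,4,0,4](1)
Move 3: P2 pit0 -> P1=[5,5,4,3,4,0](1) P2=[0,5,5,5,1,5](1)
Move 4: P2 pit5 -> P1=[6,6,5,4,4,0](1) P2=[0,5,5,5,1,0](2)
Move 5: P1 pit1 -> P1=[6,0,6,5,5,1](2) P2=[1,5,5,5,1,0](2)

Answer: 6 0 6 5 5 1 2 1 5 5 5 1 0 2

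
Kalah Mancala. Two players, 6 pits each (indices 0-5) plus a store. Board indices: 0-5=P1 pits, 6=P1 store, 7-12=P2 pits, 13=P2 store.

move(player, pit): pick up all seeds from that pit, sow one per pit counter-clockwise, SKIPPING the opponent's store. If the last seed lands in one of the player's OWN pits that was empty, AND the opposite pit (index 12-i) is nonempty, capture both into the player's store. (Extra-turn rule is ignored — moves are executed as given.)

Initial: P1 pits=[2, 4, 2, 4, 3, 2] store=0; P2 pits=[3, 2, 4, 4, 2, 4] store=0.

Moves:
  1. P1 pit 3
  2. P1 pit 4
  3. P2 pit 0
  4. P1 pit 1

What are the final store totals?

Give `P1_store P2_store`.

Answer: 2 0

Derivation:
Move 1: P1 pit3 -> P1=[2,4,2,0,4,3](1) P2=[4,2,4,4,2,4](0)
Move 2: P1 pit4 -> P1=[2,4,2,0,0,4](2) P2=[5,3,4,4,2,4](0)
Move 3: P2 pit0 -> P1=[2,4,2,0,0,4](2) P2=[0,4,5,5,3,5](0)
Move 4: P1 pit1 -> P1=[2,0,3,1,1,5](2) P2=[0,4,5,5,3,5](0)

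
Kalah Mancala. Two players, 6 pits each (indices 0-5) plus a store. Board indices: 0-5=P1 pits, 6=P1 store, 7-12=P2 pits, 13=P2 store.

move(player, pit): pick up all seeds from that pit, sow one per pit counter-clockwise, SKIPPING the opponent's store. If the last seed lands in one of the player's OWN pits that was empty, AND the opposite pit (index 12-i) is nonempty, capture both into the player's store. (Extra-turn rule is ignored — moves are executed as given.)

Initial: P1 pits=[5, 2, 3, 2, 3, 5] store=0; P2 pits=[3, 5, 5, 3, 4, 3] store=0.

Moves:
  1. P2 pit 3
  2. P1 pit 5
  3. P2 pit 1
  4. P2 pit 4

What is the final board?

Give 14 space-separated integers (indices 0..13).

Move 1: P2 pit3 -> P1=[5,2,3,2,3,5](0) P2=[3,5,5,0,5,4](1)
Move 2: P1 pit5 -> P1=[5,2,3,2,3,0](1) P2=[4,6,6,1,5,4](1)
Move 3: P2 pit1 -> P1=[6,2,3,2,3,0](1) P2=[4,0,7,2,6,5](2)
Move 4: P2 pit4 -> P1=[7,3,4,3,3,0](1) P2=[4,0,7,2,0,6](3)

Answer: 7 3 4 3 3 0 1 4 0 7 2 0 6 3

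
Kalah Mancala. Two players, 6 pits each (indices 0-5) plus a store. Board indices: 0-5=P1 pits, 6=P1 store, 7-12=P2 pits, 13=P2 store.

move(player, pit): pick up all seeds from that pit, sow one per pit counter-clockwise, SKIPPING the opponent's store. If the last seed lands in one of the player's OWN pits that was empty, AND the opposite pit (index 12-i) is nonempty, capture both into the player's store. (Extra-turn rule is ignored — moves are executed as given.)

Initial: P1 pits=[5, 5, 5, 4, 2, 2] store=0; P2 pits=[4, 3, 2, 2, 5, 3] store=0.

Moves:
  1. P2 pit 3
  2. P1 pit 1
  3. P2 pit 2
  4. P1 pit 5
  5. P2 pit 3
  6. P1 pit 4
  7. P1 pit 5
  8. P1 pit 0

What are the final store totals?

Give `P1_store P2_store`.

Move 1: P2 pit3 -> P1=[5,5,5,4,2,2](0) P2=[4,3,2,0,6,4](0)
Move 2: P1 pit1 -> P1=[5,0,6,5,3,3](1) P2=[4,3,2,0,6,4](0)
Move 3: P2 pit2 -> P1=[5,0,6,5,3,3](1) P2=[4,3,0,1,7,4](0)
Move 4: P1 pit5 -> P1=[5,0,6,5,3,0](2) P2=[5,4,0,1,7,4](0)
Move 5: P2 pit3 -> P1=[5,0,6,5,3,0](2) P2=[5,4,0,0,8,4](0)
Move 6: P1 pit4 -> P1=[5,0,6,5,0,1](3) P2=[6,4,0,0,8,4](0)
Move 7: P1 pit5 -> P1=[5,0,6,5,0,0](4) P2=[6,4,0,0,8,4](0)
Move 8: P1 pit0 -> P1=[0,1,7,6,1,0](11) P2=[0,4,0,0,8,4](0)

Answer: 11 0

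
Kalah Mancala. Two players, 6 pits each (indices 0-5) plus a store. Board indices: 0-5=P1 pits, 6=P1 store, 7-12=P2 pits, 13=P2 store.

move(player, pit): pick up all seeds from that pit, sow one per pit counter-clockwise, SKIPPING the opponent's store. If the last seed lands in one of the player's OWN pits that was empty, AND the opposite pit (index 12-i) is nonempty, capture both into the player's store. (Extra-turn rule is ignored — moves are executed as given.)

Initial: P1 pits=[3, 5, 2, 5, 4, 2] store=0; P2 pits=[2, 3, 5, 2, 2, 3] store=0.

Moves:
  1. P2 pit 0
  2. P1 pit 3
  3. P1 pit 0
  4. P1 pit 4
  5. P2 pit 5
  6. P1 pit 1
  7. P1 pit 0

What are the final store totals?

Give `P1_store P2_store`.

Move 1: P2 pit0 -> P1=[3,5,2,5,4,2](0) P2=[0,4,6,2,2,3](0)
Move 2: P1 pit3 -> P1=[3,5,2,0,5,3](1) P2=[1,5,6,2,2,3](0)
Move 3: P1 pit0 -> P1=[0,6,3,0,5,3](8) P2=[1,5,0,2,2,3](0)
Move 4: P1 pit4 -> P1=[0,6,3,0,0,4](9) P2=[2,6,1,2,2,3](0)
Move 5: P2 pit5 -> P1=[1,7,3,0,0,4](9) P2=[2,6,1,2,2,0](1)
Move 6: P1 pit1 -> P1=[1,0,4,1,1,5](10) P2=[3,7,1,2,2,0](1)
Move 7: P1 pit0 -> P1=[0,0,4,1,1,5](13) P2=[3,7,1,2,0,0](1)

Answer: 13 1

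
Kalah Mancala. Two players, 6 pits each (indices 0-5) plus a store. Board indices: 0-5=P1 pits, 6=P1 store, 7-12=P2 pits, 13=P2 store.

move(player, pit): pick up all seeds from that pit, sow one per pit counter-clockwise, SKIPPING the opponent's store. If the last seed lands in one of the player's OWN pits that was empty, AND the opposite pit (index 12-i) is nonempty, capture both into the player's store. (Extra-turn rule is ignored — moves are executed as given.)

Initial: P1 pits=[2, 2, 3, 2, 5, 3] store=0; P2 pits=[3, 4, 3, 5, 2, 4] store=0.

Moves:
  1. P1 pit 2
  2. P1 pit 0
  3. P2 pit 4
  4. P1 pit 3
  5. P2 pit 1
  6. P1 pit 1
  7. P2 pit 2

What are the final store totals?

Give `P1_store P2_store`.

Answer: 7 2

Derivation:
Move 1: P1 pit2 -> P1=[2,2,0,3,6,4](0) P2=[3,4,3,5,2,4](0)
Move 2: P1 pit0 -> P1=[0,3,0,3,6,4](6) P2=[3,4,3,0,2,4](0)
Move 3: P2 pit4 -> P1=[0,3,0,3,6,4](6) P2=[3,4,3,0,0,5](1)
Move 4: P1 pit3 -> P1=[0,3,0,0,7,5](7) P2=[3,4,3,0,0,5](1)
Move 5: P2 pit1 -> P1=[0,3,0,0,7,5](7) P2=[3,0,4,1,1,6](1)
Move 6: P1 pit1 -> P1=[0,0,1,1,8,5](7) P2=[3,0,4,1,1,6](1)
Move 7: P2 pit2 -> P1=[0,0,1,1,8,5](7) P2=[3,0,0,2,2,7](2)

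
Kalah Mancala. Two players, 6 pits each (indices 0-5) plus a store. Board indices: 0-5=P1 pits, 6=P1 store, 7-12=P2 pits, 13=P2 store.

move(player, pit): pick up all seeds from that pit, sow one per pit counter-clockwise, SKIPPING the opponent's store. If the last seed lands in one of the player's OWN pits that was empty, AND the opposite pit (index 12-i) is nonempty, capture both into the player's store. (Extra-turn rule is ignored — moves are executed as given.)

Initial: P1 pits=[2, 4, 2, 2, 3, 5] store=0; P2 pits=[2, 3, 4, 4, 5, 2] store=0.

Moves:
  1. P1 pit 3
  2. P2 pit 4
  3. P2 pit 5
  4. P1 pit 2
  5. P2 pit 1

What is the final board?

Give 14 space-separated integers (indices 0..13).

Answer: 4 0 0 1 5 7 0 2 0 5 5 0 0 9

Derivation:
Move 1: P1 pit3 -> P1=[2,4,2,0,4,6](0) P2=[2,3,4,4,5,2](0)
Move 2: P2 pit4 -> P1=[3,5,3,0,4,6](0) P2=[2,3,4,4,0,3](1)
Move 3: P2 pit5 -> P1=[4,6,3,0,4,6](0) P2=[2,3,4,4,0,0](2)
Move 4: P1 pit2 -> P1=[4,6,0,1,5,7](0) P2=[2,3,4,4,0,0](2)
Move 5: P2 pit1 -> P1=[4,0,0,1,5,7](0) P2=[2,0,5,5,0,0](9)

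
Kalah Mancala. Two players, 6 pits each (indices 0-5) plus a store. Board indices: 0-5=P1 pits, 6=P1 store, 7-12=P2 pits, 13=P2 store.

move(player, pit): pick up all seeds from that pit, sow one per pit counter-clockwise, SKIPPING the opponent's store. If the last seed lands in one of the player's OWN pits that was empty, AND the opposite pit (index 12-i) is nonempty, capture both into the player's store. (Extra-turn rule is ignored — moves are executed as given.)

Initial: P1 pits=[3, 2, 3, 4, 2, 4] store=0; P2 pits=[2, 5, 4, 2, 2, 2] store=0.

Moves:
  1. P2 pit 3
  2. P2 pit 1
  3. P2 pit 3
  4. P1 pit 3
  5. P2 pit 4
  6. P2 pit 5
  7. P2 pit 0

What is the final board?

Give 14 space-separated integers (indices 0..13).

Move 1: P2 pit3 -> P1=[3,2,3,4,2,4](0) P2=[2,5,4,0,3,3](0)
Move 2: P2 pit1 -> P1=[3,2,3,4,2,4](0) P2=[2,0,5,1,4,4](1)
Move 3: P2 pit3 -> P1=[3,2,3,4,2,4](0) P2=[2,0,5,0,5,4](1)
Move 4: P1 pit3 -> P1=[3,2,3,0,3,5](1) P2=[3,0,5,0,5,4](1)
Move 5: P2 pit4 -> P1=[4,3,4,0,3,5](1) P2=[3,0,5,0,0,5](2)
Move 6: P2 pit5 -> P1=[5,4,5,1,3,5](1) P2=[3,0,5,0,0,0](3)
Move 7: P2 pit0 -> P1=[5,4,0,1,3,5](1) P2=[0,1,6,0,0,0](9)

Answer: 5 4 0 1 3 5 1 0 1 6 0 0 0 9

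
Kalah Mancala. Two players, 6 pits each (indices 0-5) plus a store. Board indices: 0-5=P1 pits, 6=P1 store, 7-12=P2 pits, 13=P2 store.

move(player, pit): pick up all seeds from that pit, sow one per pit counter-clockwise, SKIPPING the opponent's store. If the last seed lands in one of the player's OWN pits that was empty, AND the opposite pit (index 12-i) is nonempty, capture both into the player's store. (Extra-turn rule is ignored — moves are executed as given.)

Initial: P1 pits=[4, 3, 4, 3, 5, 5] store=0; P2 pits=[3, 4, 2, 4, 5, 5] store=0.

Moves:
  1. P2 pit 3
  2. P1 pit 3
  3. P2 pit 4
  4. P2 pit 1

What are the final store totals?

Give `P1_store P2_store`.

Move 1: P2 pit3 -> P1=[5,3,4,3,5,5](0) P2=[3,4,2,0,6,6](1)
Move 2: P1 pit3 -> P1=[5,3,4,0,6,6](1) P2=[3,4,2,0,6,6](1)
Move 3: P2 pit4 -> P1=[6,4,5,1,6,6](1) P2=[3,4,2,0,0,7](2)
Move 4: P2 pit1 -> P1=[6,4,5,1,6,6](1) P2=[3,0,3,1,1,8](2)

Answer: 1 2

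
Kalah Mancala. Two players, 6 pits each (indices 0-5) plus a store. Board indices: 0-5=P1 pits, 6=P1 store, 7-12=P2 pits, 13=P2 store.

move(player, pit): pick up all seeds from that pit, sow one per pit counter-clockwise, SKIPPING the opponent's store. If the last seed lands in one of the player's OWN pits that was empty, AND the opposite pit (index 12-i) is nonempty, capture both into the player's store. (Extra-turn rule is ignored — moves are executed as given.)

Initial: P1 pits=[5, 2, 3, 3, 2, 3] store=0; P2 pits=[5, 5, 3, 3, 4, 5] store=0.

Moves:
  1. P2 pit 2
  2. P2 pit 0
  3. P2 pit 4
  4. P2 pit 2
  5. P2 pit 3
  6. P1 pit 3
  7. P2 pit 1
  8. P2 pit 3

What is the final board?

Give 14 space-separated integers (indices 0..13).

Answer: 8 4 5 0 3 4 1 1 0 1 0 3 10 3

Derivation:
Move 1: P2 pit2 -> P1=[5,2,3,3,2,3](0) P2=[5,5,0,4,5,6](0)
Move 2: P2 pit0 -> P1=[5,2,3,3,2,3](0) P2=[0,6,1,5,6,7](0)
Move 3: P2 pit4 -> P1=[6,3,4,4,2,3](0) P2=[0,6,1,5,0,8](1)
Move 4: P2 pit2 -> P1=[6,3,4,4,2,3](0) P2=[0,6,0,6,0,8](1)
Move 5: P2 pit3 -> P1=[7,4,5,4,2,3](0) P2=[0,6,0,0,1,9](2)
Move 6: P1 pit3 -> P1=[7,4,5,0,3,4](1) P2=[1,6,0,0,1,9](2)
Move 7: P2 pit1 -> P1=[8,4,5,0,3,4](1) P2=[1,0,1,1,2,10](3)
Move 8: P2 pit3 -> P1=[8,4,5,0,3,4](1) P2=[1,0,1,0,3,10](3)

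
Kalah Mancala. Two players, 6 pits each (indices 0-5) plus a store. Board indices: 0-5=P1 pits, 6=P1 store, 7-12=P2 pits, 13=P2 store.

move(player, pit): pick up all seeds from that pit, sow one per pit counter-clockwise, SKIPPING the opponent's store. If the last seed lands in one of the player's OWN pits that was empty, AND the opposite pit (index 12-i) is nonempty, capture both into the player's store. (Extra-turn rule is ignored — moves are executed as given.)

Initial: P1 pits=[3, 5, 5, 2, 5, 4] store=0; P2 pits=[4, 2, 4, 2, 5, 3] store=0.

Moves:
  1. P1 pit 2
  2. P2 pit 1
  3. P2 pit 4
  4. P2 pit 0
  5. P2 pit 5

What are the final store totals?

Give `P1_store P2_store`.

Answer: 1 2

Derivation:
Move 1: P1 pit2 -> P1=[3,5,0,3,6,5](1) P2=[5,2,4,2,5,3](0)
Move 2: P2 pit1 -> P1=[3,5,0,3,6,5](1) P2=[5,0,5,3,5,3](0)
Move 3: P2 pit4 -> P1=[4,6,1,3,6,5](1) P2=[5,0,5,3,0,4](1)
Move 4: P2 pit0 -> P1=[4,6,1,3,6,5](1) P2=[0,1,6,4,1,5](1)
Move 5: P2 pit5 -> P1=[5,7,2,4,6,5](1) P2=[0,1,6,4,1,0](2)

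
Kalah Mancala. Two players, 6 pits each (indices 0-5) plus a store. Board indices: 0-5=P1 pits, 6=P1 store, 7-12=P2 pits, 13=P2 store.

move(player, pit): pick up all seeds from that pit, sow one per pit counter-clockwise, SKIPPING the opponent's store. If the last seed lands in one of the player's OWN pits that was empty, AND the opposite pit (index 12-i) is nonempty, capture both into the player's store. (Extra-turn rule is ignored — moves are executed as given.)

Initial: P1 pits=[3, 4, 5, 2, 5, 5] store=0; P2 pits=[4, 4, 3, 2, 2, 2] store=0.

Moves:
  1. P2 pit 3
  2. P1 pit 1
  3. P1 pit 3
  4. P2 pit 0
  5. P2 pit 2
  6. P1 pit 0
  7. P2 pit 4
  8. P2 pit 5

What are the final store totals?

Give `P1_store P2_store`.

Move 1: P2 pit3 -> P1=[3,4,5,2,5,5](0) P2=[4,4,3,0,3,3](0)
Move 2: P1 pit1 -> P1=[3,0,6,3,6,6](0) P2=[4,4,3,0,3,3](0)
Move 3: P1 pit3 -> P1=[3,0,6,0,7,7](1) P2=[4,4,3,0,3,3](0)
Move 4: P2 pit0 -> P1=[3,0,6,0,7,7](1) P2=[0,5,4,1,4,3](0)
Move 5: P2 pit2 -> P1=[3,0,6,0,7,7](1) P2=[0,5,0,2,5,4](1)
Move 6: P1 pit0 -> P1=[0,1,7,1,7,7](1) P2=[0,5,0,2,5,4](1)
Move 7: P2 pit4 -> P1=[1,2,8,1,7,7](1) P2=[0,5,0,2,0,5](2)
Move 8: P2 pit5 -> P1=[2,3,9,2,7,7](1) P2=[0,5,0,2,0,0](3)

Answer: 1 3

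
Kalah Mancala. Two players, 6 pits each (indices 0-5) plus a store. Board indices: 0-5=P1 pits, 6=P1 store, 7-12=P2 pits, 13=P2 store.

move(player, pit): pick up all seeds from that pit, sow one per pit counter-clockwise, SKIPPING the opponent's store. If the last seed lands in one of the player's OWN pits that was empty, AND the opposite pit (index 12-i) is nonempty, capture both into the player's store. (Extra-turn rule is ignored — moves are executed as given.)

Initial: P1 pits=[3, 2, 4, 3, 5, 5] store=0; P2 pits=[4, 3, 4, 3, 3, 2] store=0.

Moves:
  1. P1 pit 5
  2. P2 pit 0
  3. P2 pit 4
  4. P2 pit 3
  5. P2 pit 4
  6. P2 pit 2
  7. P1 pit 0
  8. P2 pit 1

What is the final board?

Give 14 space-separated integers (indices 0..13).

Answer: 0 6 5 4 6 1 2 0 0 1 2 2 8 4

Derivation:
Move 1: P1 pit5 -> P1=[3,2,4,3,5,0](1) P2=[5,4,5,4,3,2](0)
Move 2: P2 pit0 -> P1=[3,2,4,3,5,0](1) P2=[0,5,6,5,4,3](0)
Move 3: P2 pit4 -> P1=[4,3,4,3,5,0](1) P2=[0,5,6,5,0,4](1)
Move 4: P2 pit3 -> P1=[5,4,4,3,5,0](1) P2=[0,5,6,0,1,5](2)
Move 5: P2 pit4 -> P1=[5,4,4,3,5,0](1) P2=[0,5,6,0,0,6](2)
Move 6: P2 pit2 -> P1=[6,5,4,3,5,0](1) P2=[0,5,0,1,1,7](3)
Move 7: P1 pit0 -> P1=[0,6,5,4,6,1](2) P2=[0,5,0,1,1,7](3)
Move 8: P2 pit1 -> P1=[0,6,5,4,6,1](2) P2=[0,0,1,2,2,8](4)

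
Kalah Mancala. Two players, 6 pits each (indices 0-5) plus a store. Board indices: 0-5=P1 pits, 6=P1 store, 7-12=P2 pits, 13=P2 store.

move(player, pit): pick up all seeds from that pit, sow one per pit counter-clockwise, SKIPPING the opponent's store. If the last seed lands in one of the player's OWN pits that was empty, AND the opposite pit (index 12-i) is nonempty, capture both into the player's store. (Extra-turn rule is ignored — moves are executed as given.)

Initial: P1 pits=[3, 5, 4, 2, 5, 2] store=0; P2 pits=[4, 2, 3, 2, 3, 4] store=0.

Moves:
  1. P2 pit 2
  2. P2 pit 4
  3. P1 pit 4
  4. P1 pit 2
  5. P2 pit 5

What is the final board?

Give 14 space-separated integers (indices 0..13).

Move 1: P2 pit2 -> P1=[3,5,4,2,5,2](0) P2=[4,2,0,3,4,5](0)
Move 2: P2 pit4 -> P1=[4,6,4,2,5,2](0) P2=[4,2,0,3,0,6](1)
Move 3: P1 pit4 -> P1=[4,6,4,2,0,3](1) P2=[5,3,1,3,0,6](1)
Move 4: P1 pit2 -> P1=[4,6,0,3,1,4](2) P2=[5,3,1,3,0,6](1)
Move 5: P2 pit5 -> P1=[5,7,1,4,2,4](2) P2=[5,3,1,3,0,0](2)

Answer: 5 7 1 4 2 4 2 5 3 1 3 0 0 2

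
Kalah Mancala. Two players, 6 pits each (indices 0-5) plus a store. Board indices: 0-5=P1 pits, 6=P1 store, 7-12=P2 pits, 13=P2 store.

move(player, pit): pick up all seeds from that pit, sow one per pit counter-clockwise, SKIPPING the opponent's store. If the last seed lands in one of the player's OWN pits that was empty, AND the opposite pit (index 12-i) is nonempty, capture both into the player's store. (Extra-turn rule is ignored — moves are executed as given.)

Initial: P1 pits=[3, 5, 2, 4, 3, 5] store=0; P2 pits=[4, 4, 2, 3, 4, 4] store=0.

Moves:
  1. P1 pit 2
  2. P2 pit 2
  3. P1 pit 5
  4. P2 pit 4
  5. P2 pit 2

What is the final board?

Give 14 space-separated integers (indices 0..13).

Move 1: P1 pit2 -> P1=[3,5,0,5,4,5](0) P2=[4,4,2,3,4,4](0)
Move 2: P2 pit2 -> P1=[3,5,0,5,4,5](0) P2=[4,4,0,4,5,4](0)
Move 3: P1 pit5 -> P1=[3,5,0,5,4,0](1) P2=[5,5,1,5,5,4](0)
Move 4: P2 pit4 -> P1=[4,6,1,5,4,0](1) P2=[5,5,1,5,0,5](1)
Move 5: P2 pit2 -> P1=[4,6,1,5,4,0](1) P2=[5,5,0,6,0,5](1)

Answer: 4 6 1 5 4 0 1 5 5 0 6 0 5 1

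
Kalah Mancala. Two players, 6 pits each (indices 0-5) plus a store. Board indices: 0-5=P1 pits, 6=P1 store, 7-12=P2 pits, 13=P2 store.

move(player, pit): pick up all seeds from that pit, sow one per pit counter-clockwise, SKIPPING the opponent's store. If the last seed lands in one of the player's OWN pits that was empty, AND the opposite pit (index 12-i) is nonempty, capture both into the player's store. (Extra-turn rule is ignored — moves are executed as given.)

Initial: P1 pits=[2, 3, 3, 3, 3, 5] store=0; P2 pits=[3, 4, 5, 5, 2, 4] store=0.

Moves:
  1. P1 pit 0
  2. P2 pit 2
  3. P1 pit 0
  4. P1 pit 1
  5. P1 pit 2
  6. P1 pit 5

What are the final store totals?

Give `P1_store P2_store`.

Move 1: P1 pit0 -> P1=[0,4,4,3,3,5](0) P2=[3,4,5,5,2,4](0)
Move 2: P2 pit2 -> P1=[1,4,4,3,3,5](0) P2=[3,4,0,6,3,5](1)
Move 3: P1 pit0 -> P1=[0,5,4,3,3,5](0) P2=[3,4,0,6,3,5](1)
Move 4: P1 pit1 -> P1=[0,0,5,4,4,6](1) P2=[3,4,0,6,3,5](1)
Move 5: P1 pit2 -> P1=[0,0,0,5,5,7](2) P2=[4,4,0,6,3,5](1)
Move 6: P1 pit5 -> P1=[0,0,0,5,5,0](3) P2=[5,5,1,7,4,6](1)

Answer: 3 1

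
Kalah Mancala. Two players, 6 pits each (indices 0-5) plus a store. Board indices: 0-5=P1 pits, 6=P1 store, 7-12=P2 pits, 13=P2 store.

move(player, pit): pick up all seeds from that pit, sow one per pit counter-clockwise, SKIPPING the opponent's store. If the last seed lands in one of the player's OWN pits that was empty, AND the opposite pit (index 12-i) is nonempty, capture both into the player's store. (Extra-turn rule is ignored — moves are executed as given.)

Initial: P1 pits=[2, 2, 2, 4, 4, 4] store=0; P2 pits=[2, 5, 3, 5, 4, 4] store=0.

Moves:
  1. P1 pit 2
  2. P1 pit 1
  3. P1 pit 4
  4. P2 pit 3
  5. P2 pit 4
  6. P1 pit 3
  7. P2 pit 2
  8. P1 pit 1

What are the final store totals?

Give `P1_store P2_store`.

Answer: 2 3

Derivation:
Move 1: P1 pit2 -> P1=[2,2,0,5,5,4](0) P2=[2,5,3,5,4,4](0)
Move 2: P1 pit1 -> P1=[2,0,1,6,5,4](0) P2=[2,5,3,5,4,4](0)
Move 3: P1 pit4 -> P1=[2,0,1,6,0,5](1) P2=[3,6,4,5,4,4](0)
Move 4: P2 pit3 -> P1=[3,1,1,6,0,5](1) P2=[3,6,4,0,5,5](1)
Move 5: P2 pit4 -> P1=[4,2,2,6,0,5](1) P2=[3,6,4,0,0,6](2)
Move 6: P1 pit3 -> P1=[4,2,2,0,1,6](2) P2=[4,7,5,0,0,6](2)
Move 7: P2 pit2 -> P1=[5,2,2,0,1,6](2) P2=[4,7,0,1,1,7](3)
Move 8: P1 pit1 -> P1=[5,0,3,1,1,6](2) P2=[4,7,0,1,1,7](3)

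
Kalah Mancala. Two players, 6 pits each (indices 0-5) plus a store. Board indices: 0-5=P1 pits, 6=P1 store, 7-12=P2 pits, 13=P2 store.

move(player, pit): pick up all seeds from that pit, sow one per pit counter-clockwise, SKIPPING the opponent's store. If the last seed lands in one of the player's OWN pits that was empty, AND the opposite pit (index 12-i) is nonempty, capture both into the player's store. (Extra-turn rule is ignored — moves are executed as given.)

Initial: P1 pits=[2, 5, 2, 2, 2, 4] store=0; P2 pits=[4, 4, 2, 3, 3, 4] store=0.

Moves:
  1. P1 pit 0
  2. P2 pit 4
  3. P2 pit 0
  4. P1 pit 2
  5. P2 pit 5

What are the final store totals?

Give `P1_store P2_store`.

Move 1: P1 pit0 -> P1=[0,6,3,2,2,4](0) P2=[4,4,2,3,3,4](0)
Move 2: P2 pit4 -> P1=[1,6,3,2,2,4](0) P2=[4,4,2,3,0,5](1)
Move 3: P2 pit0 -> P1=[1,0,3,2,2,4](0) P2=[0,5,3,4,0,5](8)
Move 4: P1 pit2 -> P1=[1,0,0,3,3,5](0) P2=[0,5,3,4,0,5](8)
Move 5: P2 pit5 -> P1=[2,1,1,4,3,5](0) P2=[0,5,3,4,0,0](9)

Answer: 0 9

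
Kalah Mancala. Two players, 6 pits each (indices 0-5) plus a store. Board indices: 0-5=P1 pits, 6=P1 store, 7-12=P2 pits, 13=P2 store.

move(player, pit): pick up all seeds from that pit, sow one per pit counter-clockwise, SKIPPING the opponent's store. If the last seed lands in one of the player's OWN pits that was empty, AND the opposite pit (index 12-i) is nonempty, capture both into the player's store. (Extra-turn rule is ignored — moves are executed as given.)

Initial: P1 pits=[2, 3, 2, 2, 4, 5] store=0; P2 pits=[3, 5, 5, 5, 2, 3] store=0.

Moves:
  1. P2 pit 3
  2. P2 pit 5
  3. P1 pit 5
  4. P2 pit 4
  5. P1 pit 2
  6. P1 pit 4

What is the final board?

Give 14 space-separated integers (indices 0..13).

Move 1: P2 pit3 -> P1=[3,4,2,2,4,5](0) P2=[3,5,5,0,3,4](1)
Move 2: P2 pit5 -> P1=[4,5,3,2,4,5](0) P2=[3,5,5,0,3,0](2)
Move 3: P1 pit5 -> P1=[4,5,3,2,4,0](1) P2=[4,6,6,1,3,0](2)
Move 4: P2 pit4 -> P1=[5,5,3,2,4,0](1) P2=[4,6,6,1,0,1](3)
Move 5: P1 pit2 -> P1=[5,5,0,3,5,0](6) P2=[0,6,6,1,0,1](3)
Move 6: P1 pit4 -> P1=[5,5,0,3,0,1](7) P2=[1,7,7,1,0,1](3)

Answer: 5 5 0 3 0 1 7 1 7 7 1 0 1 3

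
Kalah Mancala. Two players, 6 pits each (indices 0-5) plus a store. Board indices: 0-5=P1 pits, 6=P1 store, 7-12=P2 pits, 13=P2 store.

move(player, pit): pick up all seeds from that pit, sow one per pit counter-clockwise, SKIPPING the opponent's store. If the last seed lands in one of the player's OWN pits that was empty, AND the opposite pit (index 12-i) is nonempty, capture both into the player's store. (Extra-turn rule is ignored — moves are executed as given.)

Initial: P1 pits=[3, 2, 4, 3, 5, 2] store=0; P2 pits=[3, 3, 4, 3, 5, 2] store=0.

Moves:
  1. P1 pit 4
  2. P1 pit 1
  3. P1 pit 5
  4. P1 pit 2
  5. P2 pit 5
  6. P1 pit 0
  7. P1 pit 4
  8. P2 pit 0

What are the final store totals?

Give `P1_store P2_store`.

Move 1: P1 pit4 -> P1=[3,2,4,3,0,3](1) P2=[4,4,5,3,5,2](0)
Move 2: P1 pit1 -> P1=[3,0,5,4,0,3](1) P2=[4,4,5,3,5,2](0)
Move 3: P1 pit5 -> P1=[3,0,5,4,0,0](2) P2=[5,5,5,3,5,2](0)
Move 4: P1 pit2 -> P1=[3,0,0,5,1,1](3) P2=[6,5,5,3,5,2](0)
Move 5: P2 pit5 -> P1=[4,0,0,5,1,1](3) P2=[6,5,5,3,5,0](1)
Move 6: P1 pit0 -> P1=[0,1,1,6,2,1](3) P2=[6,5,5,3,5,0](1)
Move 7: P1 pit4 -> P1=[0,1,1,6,0,2](4) P2=[6,5,5,3,5,0](1)
Move 8: P2 pit0 -> P1=[0,1,1,6,0,2](4) P2=[0,6,6,4,6,1](2)

Answer: 4 2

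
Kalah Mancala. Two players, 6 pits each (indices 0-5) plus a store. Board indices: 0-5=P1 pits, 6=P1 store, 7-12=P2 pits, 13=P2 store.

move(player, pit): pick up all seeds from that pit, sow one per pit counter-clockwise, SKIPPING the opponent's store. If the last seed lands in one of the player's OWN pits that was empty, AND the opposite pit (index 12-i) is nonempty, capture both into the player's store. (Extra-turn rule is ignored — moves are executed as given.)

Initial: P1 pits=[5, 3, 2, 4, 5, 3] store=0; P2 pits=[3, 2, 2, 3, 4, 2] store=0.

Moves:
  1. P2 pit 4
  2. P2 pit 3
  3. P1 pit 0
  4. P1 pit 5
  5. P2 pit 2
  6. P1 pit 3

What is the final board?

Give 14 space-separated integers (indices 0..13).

Answer: 0 5 3 0 7 1 3 5 4 0 1 2 5 2

Derivation:
Move 1: P2 pit4 -> P1=[6,4,2,4,5,3](0) P2=[3,2,2,3,0,3](1)
Move 2: P2 pit3 -> P1=[6,4,2,4,5,3](0) P2=[3,2,2,0,1,4](2)
Move 3: P1 pit0 -> P1=[0,5,3,5,6,4](1) P2=[3,2,2,0,1,4](2)
Move 4: P1 pit5 -> P1=[0,5,3,5,6,0](2) P2=[4,3,3,0,1,4](2)
Move 5: P2 pit2 -> P1=[0,5,3,5,6,0](2) P2=[4,3,0,1,2,5](2)
Move 6: P1 pit3 -> P1=[0,5,3,0,7,1](3) P2=[5,4,0,1,2,5](2)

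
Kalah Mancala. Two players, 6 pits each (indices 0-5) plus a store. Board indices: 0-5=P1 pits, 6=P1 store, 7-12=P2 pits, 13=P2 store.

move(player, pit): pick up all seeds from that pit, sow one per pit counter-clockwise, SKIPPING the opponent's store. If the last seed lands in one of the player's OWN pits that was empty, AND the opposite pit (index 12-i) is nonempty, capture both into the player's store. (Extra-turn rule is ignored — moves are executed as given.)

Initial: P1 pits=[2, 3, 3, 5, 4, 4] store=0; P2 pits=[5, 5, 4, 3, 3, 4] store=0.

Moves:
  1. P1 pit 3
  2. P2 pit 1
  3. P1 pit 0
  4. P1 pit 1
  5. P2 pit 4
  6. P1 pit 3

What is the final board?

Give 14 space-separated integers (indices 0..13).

Move 1: P1 pit3 -> P1=[2,3,3,0,5,5](1) P2=[6,6,4,3,3,4](0)
Move 2: P2 pit1 -> P1=[3,3,3,0,5,5](1) P2=[6,0,5,4,4,5](1)
Move 3: P1 pit0 -> P1=[0,4,4,0,5,5](7) P2=[6,0,0,4,4,5](1)
Move 4: P1 pit1 -> P1=[0,0,5,1,6,6](7) P2=[6,0,0,4,4,5](1)
Move 5: P2 pit4 -> P1=[1,1,5,1,6,6](7) P2=[6,0,0,4,0,6](2)
Move 6: P1 pit3 -> P1=[1,1,5,0,7,6](7) P2=[6,0,0,4,0,6](2)

Answer: 1 1 5 0 7 6 7 6 0 0 4 0 6 2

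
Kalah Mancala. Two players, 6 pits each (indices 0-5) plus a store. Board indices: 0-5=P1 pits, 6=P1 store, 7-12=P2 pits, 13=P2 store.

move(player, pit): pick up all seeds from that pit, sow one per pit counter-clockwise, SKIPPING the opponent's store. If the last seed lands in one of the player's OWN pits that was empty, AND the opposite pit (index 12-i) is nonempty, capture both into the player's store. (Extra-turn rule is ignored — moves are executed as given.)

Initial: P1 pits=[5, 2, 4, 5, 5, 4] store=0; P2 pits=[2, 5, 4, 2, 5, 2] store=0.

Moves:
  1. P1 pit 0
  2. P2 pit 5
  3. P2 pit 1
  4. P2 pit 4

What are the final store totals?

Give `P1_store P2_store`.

Move 1: P1 pit0 -> P1=[0,3,5,6,6,5](0) P2=[2,5,4,2,5,2](0)
Move 2: P2 pit5 -> P1=[1,3,5,6,6,5](0) P2=[2,5,4,2,5,0](1)
Move 3: P2 pit1 -> P1=[1,3,5,6,6,5](0) P2=[2,0,5,3,6,1](2)
Move 4: P2 pit4 -> P1=[2,4,6,7,6,5](0) P2=[2,0,5,3,0,2](3)

Answer: 0 3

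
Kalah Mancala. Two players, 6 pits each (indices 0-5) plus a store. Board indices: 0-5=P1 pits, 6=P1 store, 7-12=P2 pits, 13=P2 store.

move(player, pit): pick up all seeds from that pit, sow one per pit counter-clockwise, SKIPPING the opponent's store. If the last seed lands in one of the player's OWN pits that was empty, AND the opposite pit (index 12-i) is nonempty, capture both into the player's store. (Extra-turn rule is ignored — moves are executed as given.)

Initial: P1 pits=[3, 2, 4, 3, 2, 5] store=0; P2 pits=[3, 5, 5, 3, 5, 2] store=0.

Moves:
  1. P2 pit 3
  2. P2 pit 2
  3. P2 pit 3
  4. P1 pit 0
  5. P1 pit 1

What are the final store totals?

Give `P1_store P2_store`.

Answer: 0 2

Derivation:
Move 1: P2 pit3 -> P1=[3,2,4,3,2,5](0) P2=[3,5,5,0,6,3](1)
Move 2: P2 pit2 -> P1=[4,2,4,3,2,5](0) P2=[3,5,0,1,7,4](2)
Move 3: P2 pit3 -> P1=[4,2,4,3,2,5](0) P2=[3,5,0,0,8,4](2)
Move 4: P1 pit0 -> P1=[0,3,5,4,3,5](0) P2=[3,5,0,0,8,4](2)
Move 5: P1 pit1 -> P1=[0,0,6,5,4,5](0) P2=[3,5,0,0,8,4](2)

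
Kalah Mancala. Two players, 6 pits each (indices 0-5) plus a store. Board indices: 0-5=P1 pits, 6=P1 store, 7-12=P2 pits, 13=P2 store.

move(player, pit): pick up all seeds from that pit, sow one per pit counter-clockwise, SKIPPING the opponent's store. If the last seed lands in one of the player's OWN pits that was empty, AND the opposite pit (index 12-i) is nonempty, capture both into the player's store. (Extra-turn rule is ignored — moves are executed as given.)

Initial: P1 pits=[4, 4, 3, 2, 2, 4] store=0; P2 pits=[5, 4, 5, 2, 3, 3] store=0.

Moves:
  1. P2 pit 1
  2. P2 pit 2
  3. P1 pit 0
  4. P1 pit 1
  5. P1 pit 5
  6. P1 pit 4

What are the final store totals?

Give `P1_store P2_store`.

Answer: 3 1

Derivation:
Move 1: P2 pit1 -> P1=[4,4,3,2,2,4](0) P2=[5,0,6,3,4,4](0)
Move 2: P2 pit2 -> P1=[5,5,3,2,2,4](0) P2=[5,0,0,4,5,5](1)
Move 3: P1 pit0 -> P1=[0,6,4,3,3,5](0) P2=[5,0,0,4,5,5](1)
Move 4: P1 pit1 -> P1=[0,0,5,4,4,6](1) P2=[6,0,0,4,5,5](1)
Move 5: P1 pit5 -> P1=[0,0,5,4,4,0](2) P2=[7,1,1,5,6,5](1)
Move 6: P1 pit4 -> P1=[0,0,5,4,0,1](3) P2=[8,2,1,5,6,5](1)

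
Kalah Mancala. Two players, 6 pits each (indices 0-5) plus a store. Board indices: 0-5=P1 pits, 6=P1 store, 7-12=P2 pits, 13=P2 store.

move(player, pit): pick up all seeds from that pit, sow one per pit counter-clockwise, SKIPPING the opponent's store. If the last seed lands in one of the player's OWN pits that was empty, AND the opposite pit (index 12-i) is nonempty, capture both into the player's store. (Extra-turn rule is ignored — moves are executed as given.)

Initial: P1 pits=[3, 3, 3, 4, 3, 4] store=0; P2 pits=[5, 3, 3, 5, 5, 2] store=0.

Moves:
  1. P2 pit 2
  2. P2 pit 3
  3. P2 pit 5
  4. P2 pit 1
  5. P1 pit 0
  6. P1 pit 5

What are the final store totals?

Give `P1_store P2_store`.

Move 1: P2 pit2 -> P1=[3,3,3,4,3,4](0) P2=[5,3,0,6,6,3](0)
Move 2: P2 pit3 -> P1=[4,4,4,4,3,4](0) P2=[5,3,0,0,7,4](1)
Move 3: P2 pit5 -> P1=[5,5,5,4,3,4](0) P2=[5,3,0,0,7,0](2)
Move 4: P2 pit1 -> P1=[5,5,5,4,3,4](0) P2=[5,0,1,1,8,0](2)
Move 5: P1 pit0 -> P1=[0,6,6,5,4,5](0) P2=[5,0,1,1,8,0](2)
Move 6: P1 pit5 -> P1=[0,6,6,5,4,0](1) P2=[6,1,2,2,8,0](2)

Answer: 1 2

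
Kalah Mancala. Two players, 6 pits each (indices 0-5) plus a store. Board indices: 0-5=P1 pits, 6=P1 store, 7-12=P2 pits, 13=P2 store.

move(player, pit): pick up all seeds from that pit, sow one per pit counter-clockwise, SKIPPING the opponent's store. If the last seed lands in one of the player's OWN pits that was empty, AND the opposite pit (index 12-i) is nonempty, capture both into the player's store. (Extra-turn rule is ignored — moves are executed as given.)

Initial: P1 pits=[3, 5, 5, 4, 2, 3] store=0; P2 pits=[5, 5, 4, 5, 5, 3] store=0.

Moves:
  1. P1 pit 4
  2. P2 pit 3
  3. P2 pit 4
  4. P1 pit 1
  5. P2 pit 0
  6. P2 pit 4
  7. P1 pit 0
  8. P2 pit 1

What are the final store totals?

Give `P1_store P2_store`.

Move 1: P1 pit4 -> P1=[3,5,5,4,0,4](1) P2=[5,5,4,5,5,3](0)
Move 2: P2 pit3 -> P1=[4,6,5,4,0,4](1) P2=[5,5,4,0,6,4](1)
Move 3: P2 pit4 -> P1=[5,7,6,5,0,4](1) P2=[5,5,4,0,0,5](2)
Move 4: P1 pit1 -> P1=[5,0,7,6,1,5](2) P2=[6,6,4,0,0,5](2)
Move 5: P2 pit0 -> P1=[5,0,7,6,1,5](2) P2=[0,7,5,1,1,6](3)
Move 6: P2 pit4 -> P1=[5,0,7,6,1,5](2) P2=[0,7,5,1,0,7](3)
Move 7: P1 pit0 -> P1=[0,1,8,7,2,6](2) P2=[0,7,5,1,0,7](3)
Move 8: P2 pit1 -> P1=[1,2,8,7,2,6](2) P2=[0,0,6,2,1,8](4)

Answer: 2 4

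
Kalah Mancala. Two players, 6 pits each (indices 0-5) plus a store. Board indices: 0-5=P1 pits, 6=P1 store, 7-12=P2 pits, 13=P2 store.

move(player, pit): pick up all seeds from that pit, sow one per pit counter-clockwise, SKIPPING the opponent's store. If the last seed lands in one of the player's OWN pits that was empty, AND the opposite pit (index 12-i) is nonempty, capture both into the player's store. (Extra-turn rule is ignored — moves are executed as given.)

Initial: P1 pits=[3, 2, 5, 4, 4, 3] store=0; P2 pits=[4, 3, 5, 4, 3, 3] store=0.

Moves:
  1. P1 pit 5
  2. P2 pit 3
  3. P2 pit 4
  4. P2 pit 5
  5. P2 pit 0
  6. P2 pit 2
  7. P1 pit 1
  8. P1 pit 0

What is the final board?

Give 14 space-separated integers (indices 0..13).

Move 1: P1 pit5 -> P1=[3,2,5,4,4,0](1) P2=[5,4,5,4,3,3](0)
Move 2: P2 pit3 -> P1=[4,2,5,4,4,0](1) P2=[5,4,5,0,4,4](1)
Move 3: P2 pit4 -> P1=[5,3,5,4,4,0](1) P2=[5,4,5,0,0,5](2)
Move 4: P2 pit5 -> P1=[6,4,6,5,4,0](1) P2=[5,4,5,0,0,0](3)
Move 5: P2 pit0 -> P1=[0,4,6,5,4,0](1) P2=[0,5,6,1,1,0](10)
Move 6: P2 pit2 -> P1=[1,5,6,5,4,0](1) P2=[0,5,0,2,2,1](11)
Move 7: P1 pit1 -> P1=[1,0,7,6,5,1](2) P2=[0,5,0,2,2,1](11)
Move 8: P1 pit0 -> P1=[0,0,7,6,5,1](5) P2=[0,5,0,2,0,1](11)

Answer: 0 0 7 6 5 1 5 0 5 0 2 0 1 11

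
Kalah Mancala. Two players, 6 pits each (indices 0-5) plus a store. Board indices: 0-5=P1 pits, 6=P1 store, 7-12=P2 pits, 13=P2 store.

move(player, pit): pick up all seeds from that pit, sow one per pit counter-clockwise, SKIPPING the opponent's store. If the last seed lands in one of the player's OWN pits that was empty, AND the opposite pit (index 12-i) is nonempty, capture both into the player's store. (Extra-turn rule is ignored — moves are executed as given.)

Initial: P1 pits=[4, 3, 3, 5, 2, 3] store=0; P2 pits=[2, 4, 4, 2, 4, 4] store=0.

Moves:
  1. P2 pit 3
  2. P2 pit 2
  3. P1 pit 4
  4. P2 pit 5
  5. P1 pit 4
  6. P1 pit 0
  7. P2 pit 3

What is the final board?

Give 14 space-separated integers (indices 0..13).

Answer: 0 5 5 7 1 6 1 2 4 0 0 7 0 2

Derivation:
Move 1: P2 pit3 -> P1=[4,3,3,5,2,3](0) P2=[2,4,4,0,5,5](0)
Move 2: P2 pit2 -> P1=[4,3,3,5,2,3](0) P2=[2,4,0,1,6,6](1)
Move 3: P1 pit4 -> P1=[4,3,3,5,0,4](1) P2=[2,4,0,1,6,6](1)
Move 4: P2 pit5 -> P1=[5,4,4,6,1,4](1) P2=[2,4,0,1,6,0](2)
Move 5: P1 pit4 -> P1=[5,4,4,6,0,5](1) P2=[2,4,0,1,6,0](2)
Move 6: P1 pit0 -> P1=[0,5,5,7,1,6](1) P2=[2,4,0,1,6,0](2)
Move 7: P2 pit3 -> P1=[0,5,5,7,1,6](1) P2=[2,4,0,0,7,0](2)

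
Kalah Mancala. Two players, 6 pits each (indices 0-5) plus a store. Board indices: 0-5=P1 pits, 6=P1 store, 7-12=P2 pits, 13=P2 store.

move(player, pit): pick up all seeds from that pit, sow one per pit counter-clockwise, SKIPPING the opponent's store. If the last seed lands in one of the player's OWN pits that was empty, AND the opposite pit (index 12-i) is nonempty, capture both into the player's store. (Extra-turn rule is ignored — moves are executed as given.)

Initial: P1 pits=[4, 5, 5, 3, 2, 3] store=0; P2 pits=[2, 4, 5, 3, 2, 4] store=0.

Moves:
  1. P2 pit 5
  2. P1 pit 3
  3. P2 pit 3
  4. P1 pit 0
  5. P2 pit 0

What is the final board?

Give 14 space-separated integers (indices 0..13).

Answer: 0 7 7 1 4 5 1 0 5 6 0 3 1 2

Derivation:
Move 1: P2 pit5 -> P1=[5,6,6,3,2,3](0) P2=[2,4,5,3,2,0](1)
Move 2: P1 pit3 -> P1=[5,6,6,0,3,4](1) P2=[2,4,5,3,2,0](1)
Move 3: P2 pit3 -> P1=[5,6,6,0,3,4](1) P2=[2,4,5,0,3,1](2)
Move 4: P1 pit0 -> P1=[0,7,7,1,4,5](1) P2=[2,4,5,0,3,1](2)
Move 5: P2 pit0 -> P1=[0,7,7,1,4,5](1) P2=[0,5,6,0,3,1](2)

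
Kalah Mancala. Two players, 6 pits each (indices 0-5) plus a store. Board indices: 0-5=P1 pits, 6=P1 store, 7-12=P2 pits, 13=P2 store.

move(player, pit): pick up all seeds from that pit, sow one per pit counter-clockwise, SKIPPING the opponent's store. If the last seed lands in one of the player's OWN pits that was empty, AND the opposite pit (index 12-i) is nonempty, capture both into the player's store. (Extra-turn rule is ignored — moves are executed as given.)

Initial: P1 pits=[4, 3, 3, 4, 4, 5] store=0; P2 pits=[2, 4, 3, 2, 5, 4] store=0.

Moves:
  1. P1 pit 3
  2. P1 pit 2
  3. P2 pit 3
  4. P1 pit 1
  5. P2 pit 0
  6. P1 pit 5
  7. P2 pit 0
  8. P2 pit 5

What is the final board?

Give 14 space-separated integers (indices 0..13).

Move 1: P1 pit3 -> P1=[4,3,3,0,5,6](1) P2=[3,4,3,2,5,4](0)
Move 2: P1 pit2 -> P1=[4,3,0,1,6,7](1) P2=[3,4,3,2,5,4](0)
Move 3: P2 pit3 -> P1=[4,3,0,1,6,7](1) P2=[3,4,3,0,6,5](0)
Move 4: P1 pit1 -> P1=[4,0,1,2,7,7](1) P2=[3,4,3,0,6,5](0)
Move 5: P2 pit0 -> P1=[4,0,0,2,7,7](1) P2=[0,5,4,0,6,5](2)
Move 6: P1 pit5 -> P1=[4,0,0,2,7,0](2) P2=[1,6,5,1,7,6](2)
Move 7: P2 pit0 -> P1=[4,0,0,2,7,0](2) P2=[0,7,5,1,7,6](2)
Move 8: P2 pit5 -> P1=[5,1,1,3,8,0](2) P2=[0,7,5,1,7,0](3)

Answer: 5 1 1 3 8 0 2 0 7 5 1 7 0 3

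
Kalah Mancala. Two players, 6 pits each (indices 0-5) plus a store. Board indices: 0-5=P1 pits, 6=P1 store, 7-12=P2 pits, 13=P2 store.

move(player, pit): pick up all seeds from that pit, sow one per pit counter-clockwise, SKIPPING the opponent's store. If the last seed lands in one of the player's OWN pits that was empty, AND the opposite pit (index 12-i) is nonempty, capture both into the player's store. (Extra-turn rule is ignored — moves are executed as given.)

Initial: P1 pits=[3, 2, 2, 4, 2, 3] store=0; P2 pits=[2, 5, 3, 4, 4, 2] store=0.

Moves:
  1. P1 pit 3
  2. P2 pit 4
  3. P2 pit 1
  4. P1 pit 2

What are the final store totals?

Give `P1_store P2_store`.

Move 1: P1 pit3 -> P1=[3,2,2,0,3,4](1) P2=[3,5,3,4,4,2](0)
Move 2: P2 pit4 -> P1=[4,3,2,0,3,4](1) P2=[3,5,3,4,0,3](1)
Move 3: P2 pit1 -> P1=[4,3,2,0,3,4](1) P2=[3,0,4,5,1,4](2)
Move 4: P1 pit2 -> P1=[4,3,0,1,4,4](1) P2=[3,0,4,5,1,4](2)

Answer: 1 2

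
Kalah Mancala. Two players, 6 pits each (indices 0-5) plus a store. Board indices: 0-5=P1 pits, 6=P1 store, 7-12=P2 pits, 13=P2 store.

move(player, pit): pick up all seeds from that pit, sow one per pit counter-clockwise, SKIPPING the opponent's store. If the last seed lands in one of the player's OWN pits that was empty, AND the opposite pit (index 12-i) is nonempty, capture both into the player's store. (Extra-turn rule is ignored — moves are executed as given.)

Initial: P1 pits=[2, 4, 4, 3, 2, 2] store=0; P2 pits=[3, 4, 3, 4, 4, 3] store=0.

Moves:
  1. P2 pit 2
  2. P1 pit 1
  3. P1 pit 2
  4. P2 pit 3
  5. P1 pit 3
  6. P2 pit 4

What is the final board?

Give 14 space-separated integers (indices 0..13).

Move 1: P2 pit2 -> P1=[2,4,4,3,2,2](0) P2=[3,4,0,5,5,4](0)
Move 2: P1 pit1 -> P1=[2,0,5,4,3,3](0) P2=[3,4,0,5,5,4](0)
Move 3: P1 pit2 -> P1=[2,0,0,5,4,4](1) P2=[4,4,0,5,5,4](0)
Move 4: P2 pit3 -> P1=[3,1,0,5,4,4](1) P2=[4,4,0,0,6,5](1)
Move 5: P1 pit3 -> P1=[3,1,0,0,5,5](2) P2=[5,5,0,0,6,5](1)
Move 6: P2 pit4 -> P1=[4,2,1,1,5,5](2) P2=[5,5,0,0,0,6](2)

Answer: 4 2 1 1 5 5 2 5 5 0 0 0 6 2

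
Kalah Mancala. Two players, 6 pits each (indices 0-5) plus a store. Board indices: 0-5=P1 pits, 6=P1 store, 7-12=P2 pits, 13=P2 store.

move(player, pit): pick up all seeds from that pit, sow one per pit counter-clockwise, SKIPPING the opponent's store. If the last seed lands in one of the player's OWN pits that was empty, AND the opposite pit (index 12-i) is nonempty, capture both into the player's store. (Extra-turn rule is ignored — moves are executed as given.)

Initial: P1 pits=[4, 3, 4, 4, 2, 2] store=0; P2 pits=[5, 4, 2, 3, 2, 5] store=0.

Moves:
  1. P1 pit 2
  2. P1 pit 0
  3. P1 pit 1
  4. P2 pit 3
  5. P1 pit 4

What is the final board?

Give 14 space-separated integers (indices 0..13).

Move 1: P1 pit2 -> P1=[4,3,0,5,3,3](1) P2=[5,4,2,3,2,5](0)
Move 2: P1 pit0 -> P1=[0,4,1,6,4,3](1) P2=[5,4,2,3,2,5](0)
Move 3: P1 pit1 -> P1=[0,0,2,7,5,4](1) P2=[5,4,2,3,2,5](0)
Move 4: P2 pit3 -> P1=[0,0,2,7,5,4](1) P2=[5,4,2,0,3,6](1)
Move 5: P1 pit4 -> P1=[0,0,2,7,0,5](2) P2=[6,5,3,0,3,6](1)

Answer: 0 0 2 7 0 5 2 6 5 3 0 3 6 1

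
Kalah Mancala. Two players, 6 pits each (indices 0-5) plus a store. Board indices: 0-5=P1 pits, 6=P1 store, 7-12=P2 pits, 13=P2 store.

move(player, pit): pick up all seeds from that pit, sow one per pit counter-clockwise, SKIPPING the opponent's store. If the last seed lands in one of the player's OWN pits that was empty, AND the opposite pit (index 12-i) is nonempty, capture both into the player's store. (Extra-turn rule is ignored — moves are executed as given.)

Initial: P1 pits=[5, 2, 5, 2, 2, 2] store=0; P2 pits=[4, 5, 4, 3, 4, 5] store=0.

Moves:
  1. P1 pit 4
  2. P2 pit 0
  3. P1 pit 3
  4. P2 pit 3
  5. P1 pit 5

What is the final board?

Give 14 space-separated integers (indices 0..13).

Move 1: P1 pit4 -> P1=[5,2,5,2,0,3](1) P2=[4,5,4,3,4,5](0)
Move 2: P2 pit0 -> P1=[5,2,5,2,0,3](1) P2=[0,6,5,4,5,5](0)
Move 3: P1 pit3 -> P1=[5,2,5,0,1,4](1) P2=[0,6,5,4,5,5](0)
Move 4: P2 pit3 -> P1=[6,2,5,0,1,4](1) P2=[0,6,5,0,6,6](1)
Move 5: P1 pit5 -> P1=[6,2,5,0,1,0](2) P2=[1,7,6,0,6,6](1)

Answer: 6 2 5 0 1 0 2 1 7 6 0 6 6 1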